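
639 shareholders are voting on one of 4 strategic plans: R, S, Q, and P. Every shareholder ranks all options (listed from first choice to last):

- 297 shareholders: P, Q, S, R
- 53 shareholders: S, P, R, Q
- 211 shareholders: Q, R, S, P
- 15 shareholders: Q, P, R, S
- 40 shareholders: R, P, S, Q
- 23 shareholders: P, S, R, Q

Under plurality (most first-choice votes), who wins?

P

First-place votes: R 40, S 53, Q 226, P 320.
P has the most first-place votes.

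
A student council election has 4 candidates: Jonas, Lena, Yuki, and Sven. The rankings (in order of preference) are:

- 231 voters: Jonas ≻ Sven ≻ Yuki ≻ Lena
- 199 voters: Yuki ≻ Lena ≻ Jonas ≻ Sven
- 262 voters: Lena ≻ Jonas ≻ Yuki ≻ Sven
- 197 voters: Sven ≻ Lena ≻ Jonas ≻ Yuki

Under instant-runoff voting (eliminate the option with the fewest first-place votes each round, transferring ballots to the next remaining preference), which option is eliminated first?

Round 1: Jonas 231, Lena 262, Yuki 199, Sven 197. Eliminate Sven.

Sven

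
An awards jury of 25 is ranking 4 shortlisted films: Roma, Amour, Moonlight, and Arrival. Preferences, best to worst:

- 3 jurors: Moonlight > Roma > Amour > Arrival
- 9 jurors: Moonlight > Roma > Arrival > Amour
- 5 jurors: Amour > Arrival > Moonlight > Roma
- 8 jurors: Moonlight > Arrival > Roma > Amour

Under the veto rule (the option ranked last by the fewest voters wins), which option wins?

Last-place votes: Roma 5, Amour 17, Moonlight 0, Arrival 3.
Moonlight is ranked last by the fewest voters, so Moonlight wins.

Moonlight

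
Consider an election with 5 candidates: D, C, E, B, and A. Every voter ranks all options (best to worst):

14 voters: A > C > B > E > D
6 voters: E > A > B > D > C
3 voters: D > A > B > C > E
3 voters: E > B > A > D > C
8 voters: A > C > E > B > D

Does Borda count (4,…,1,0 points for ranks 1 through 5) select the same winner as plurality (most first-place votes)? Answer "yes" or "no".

Borda — scores: D 21, C 69, E 66, B 63, A 121. Winner: A.
Plurality — first-place votes: D 3, C 0, E 9, B 0, A 22. Winner: A.
The two methods agree.

yes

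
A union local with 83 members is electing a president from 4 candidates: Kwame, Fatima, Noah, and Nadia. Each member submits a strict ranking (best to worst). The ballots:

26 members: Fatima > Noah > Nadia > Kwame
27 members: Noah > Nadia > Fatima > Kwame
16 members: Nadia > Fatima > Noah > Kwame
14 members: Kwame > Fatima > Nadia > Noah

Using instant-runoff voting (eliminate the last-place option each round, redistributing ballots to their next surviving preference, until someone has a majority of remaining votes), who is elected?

Fatima

Round 1: Kwame 14, Fatima 26, Noah 27, Nadia 16. Eliminate Kwame.
Round 2: Fatima 40, Noah 27, Nadia 16. Eliminate Nadia.
Round 3: Fatima 56, Noah 27. Fatima has a majority.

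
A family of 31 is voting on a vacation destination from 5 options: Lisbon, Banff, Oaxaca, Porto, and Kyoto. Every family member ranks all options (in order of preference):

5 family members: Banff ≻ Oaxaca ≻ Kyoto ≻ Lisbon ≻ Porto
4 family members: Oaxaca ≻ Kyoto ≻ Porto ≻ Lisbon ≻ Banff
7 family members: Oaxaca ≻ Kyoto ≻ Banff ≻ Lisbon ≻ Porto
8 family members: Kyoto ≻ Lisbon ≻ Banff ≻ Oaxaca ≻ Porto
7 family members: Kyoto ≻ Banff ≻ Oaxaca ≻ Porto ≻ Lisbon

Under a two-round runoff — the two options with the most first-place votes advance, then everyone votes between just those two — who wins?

Round 1 first-place votes: Lisbon 0, Banff 5, Oaxaca 11, Porto 0, Kyoto 15.
Kyoto and Oaxaca advance.
Runoff: Kyoto is preferred to Oaxaca by 15 voters; Oaxaca by 16.
Oaxaca wins the runoff.

Oaxaca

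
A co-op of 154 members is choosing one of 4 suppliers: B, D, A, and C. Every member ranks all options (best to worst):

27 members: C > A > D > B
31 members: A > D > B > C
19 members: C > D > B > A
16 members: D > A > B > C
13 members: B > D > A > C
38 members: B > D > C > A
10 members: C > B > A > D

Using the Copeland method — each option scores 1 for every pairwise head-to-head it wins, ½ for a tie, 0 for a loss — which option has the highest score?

D

B: beats A and C; loses to D → score 2.
D: beats B, A, and C → score 3.
A: loses to B, D, and C → score 0.
C: beats A; loses to B and D → score 1.
D has the best pairwise record.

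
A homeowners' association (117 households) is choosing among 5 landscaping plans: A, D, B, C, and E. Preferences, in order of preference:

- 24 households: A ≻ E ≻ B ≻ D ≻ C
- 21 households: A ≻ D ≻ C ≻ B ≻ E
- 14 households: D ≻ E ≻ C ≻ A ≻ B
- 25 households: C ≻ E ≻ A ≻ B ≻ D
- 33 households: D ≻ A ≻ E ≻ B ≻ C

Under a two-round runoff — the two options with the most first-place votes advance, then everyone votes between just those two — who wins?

A

Round 1 first-place votes: A 45, D 47, B 0, C 25, E 0.
D and A advance.
Runoff: D is preferred to A by 47 voters; A by 70.
A wins the runoff.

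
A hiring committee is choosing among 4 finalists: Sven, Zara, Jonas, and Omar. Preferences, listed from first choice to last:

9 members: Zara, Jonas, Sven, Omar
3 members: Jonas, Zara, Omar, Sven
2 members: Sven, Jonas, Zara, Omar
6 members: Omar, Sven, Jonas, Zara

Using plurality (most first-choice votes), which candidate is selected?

Zara

First-place votes: Sven 2, Zara 9, Jonas 3, Omar 6.
Zara has the most first-place votes.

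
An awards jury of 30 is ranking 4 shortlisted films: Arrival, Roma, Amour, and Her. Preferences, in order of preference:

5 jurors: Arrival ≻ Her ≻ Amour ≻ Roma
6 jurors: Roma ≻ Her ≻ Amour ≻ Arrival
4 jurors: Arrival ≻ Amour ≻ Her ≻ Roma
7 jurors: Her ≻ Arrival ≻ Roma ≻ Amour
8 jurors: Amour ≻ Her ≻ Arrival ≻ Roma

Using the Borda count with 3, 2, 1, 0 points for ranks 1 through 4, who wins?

Her

Arrival: 5·3 + 6·0 + 4·3 + 7·2 + 8·1 = 49
Roma: 5·0 + 6·3 + 4·0 + 7·1 + 8·0 = 25
Amour: 5·1 + 6·1 + 4·2 + 7·0 + 8·3 = 43
Her: 5·2 + 6·2 + 4·1 + 7·3 + 8·2 = 63
Her has the highest Borda score (63).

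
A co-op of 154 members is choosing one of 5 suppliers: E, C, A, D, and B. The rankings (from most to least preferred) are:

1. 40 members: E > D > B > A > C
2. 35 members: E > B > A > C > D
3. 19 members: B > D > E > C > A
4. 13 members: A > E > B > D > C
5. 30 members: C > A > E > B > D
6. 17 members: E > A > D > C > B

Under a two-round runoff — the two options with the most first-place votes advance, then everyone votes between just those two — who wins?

E

Round 1 first-place votes: E 92, C 30, A 13, D 0, B 19.
E and C advance.
Runoff: E is preferred to C by 124 voters; C by 30.
E wins the runoff.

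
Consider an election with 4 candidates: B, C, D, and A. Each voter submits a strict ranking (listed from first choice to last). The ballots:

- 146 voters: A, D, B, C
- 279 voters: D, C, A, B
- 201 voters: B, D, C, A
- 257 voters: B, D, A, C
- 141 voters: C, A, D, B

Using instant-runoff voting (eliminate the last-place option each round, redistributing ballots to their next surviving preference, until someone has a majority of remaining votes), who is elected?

Round 1: B 458, C 141, D 279, A 146. Eliminate C.
Round 2: B 458, D 279, A 287. Eliminate D.
Round 3: B 458, A 566. A has a majority.

A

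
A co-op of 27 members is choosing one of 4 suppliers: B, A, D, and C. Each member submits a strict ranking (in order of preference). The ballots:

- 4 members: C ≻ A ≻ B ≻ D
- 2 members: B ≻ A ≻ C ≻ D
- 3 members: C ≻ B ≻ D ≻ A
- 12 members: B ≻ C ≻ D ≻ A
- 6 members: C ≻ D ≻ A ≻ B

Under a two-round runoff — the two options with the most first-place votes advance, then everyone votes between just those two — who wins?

B

Round 1 first-place votes: B 14, A 0, D 0, C 13.
B and C advance.
Runoff: B is preferred to C by 14 voters; C by 13.
B wins the runoff.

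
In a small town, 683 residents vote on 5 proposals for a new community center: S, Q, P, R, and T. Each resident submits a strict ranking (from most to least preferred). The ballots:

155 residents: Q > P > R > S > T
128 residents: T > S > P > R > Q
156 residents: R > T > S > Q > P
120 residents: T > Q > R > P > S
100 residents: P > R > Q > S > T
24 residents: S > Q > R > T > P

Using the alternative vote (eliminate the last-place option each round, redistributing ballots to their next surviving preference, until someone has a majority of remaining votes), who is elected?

Round 1: S 24, Q 155, P 100, R 156, T 248. Eliminate S.
Round 2: Q 179, P 100, R 156, T 248. Eliminate P.
Round 3: Q 179, R 256, T 248. Eliminate Q.
Round 4: R 435, T 248. R has a majority.

R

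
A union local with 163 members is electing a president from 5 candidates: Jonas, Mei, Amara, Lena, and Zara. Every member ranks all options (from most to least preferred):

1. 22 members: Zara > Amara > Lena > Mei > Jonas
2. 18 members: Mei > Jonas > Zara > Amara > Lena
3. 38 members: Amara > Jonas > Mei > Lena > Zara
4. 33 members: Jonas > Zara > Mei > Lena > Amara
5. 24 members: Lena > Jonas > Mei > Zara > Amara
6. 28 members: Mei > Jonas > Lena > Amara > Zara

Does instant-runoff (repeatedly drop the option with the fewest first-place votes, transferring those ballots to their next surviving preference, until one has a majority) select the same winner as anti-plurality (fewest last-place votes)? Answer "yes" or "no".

no

Instant-runoff — R1 Jonas 33, Mei 46, Amara 38, Lena 24, Zara 22 (Zara out); R2 Jonas 33, Mei 46, Amara 60, Lena 24 (Lena out); R3 Jonas 57, Mei 46, Amara 60 (Mei out); R4 Jonas 103, Amara 60 (Jonas winner). Winner: Jonas.
Anti-plurality — last-place votes: Jonas 22, Mei 0, Amara 57, Lena 18, Zara 66. Winner: Mei.
The two methods disagree.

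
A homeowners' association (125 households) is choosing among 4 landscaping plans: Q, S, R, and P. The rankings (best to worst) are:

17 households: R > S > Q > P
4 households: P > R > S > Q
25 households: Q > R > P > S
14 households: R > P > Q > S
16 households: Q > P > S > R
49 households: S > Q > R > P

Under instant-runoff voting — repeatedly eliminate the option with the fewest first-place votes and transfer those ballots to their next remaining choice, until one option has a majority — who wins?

Round 1: Q 41, S 49, R 31, P 4. Eliminate P.
Round 2: Q 41, S 49, R 35. Eliminate R.
Round 3: Q 55, S 70. S has a majority.

S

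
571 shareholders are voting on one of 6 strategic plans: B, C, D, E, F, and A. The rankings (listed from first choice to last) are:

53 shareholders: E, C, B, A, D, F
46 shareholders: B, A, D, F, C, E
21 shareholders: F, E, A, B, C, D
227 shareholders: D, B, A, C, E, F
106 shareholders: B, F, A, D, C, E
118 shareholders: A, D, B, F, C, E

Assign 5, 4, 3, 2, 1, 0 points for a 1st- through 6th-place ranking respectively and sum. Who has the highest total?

B

B: 53·3 + 46·5 + 21·2 + 227·4 + 106·5 + 118·3 = 2223
C: 53·4 + 46·1 + 21·1 + 227·2 + 106·1 + 118·1 = 957
D: 53·1 + 46·3 + 21·0 + 227·5 + 106·2 + 118·4 = 2010
E: 53·5 + 46·0 + 21·4 + 227·1 + 106·0 + 118·0 = 576
F: 53·0 + 46·2 + 21·5 + 227·0 + 106·4 + 118·2 = 857
A: 53·2 + 46·4 + 21·3 + 227·3 + 106·3 + 118·5 = 1942
B has the highest Borda score (2223).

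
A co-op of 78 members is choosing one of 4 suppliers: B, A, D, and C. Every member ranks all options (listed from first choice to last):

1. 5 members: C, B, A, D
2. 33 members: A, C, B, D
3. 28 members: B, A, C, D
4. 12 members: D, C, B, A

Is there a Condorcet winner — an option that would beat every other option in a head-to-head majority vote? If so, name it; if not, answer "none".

none

Checking pairwise contests:
C beats B 50–28.
B beats A 45–33.
B beats D 66–12.
A beats C 61–17.
Every option loses at least one head-to-head, so there is no Condorcet winner.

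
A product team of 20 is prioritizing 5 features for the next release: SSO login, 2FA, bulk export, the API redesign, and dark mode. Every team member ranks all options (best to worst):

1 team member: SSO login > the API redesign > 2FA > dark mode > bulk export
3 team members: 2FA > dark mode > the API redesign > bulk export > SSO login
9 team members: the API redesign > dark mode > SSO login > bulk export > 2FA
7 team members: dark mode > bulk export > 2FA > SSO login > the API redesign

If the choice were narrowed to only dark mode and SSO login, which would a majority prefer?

dark mode

Voters preferring dark mode to SSO login: 19; preferring SSO login to dark mode: 1.
dark mode wins the head-to-head.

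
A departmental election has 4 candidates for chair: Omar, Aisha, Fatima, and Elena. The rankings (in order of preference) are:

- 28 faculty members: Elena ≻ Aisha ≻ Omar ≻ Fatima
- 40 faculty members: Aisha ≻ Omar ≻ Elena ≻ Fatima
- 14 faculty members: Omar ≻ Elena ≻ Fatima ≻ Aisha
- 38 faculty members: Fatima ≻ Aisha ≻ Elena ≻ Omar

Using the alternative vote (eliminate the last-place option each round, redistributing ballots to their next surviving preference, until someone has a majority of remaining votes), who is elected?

Aisha

Round 1: Omar 14, Aisha 40, Fatima 38, Elena 28. Eliminate Omar.
Round 2: Aisha 40, Fatima 38, Elena 42. Eliminate Fatima.
Round 3: Aisha 78, Elena 42. Aisha has a majority.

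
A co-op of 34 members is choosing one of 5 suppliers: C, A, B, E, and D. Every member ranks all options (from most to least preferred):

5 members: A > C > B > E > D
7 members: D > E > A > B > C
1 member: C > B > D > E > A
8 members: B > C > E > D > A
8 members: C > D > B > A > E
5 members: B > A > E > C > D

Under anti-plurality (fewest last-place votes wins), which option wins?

B

Last-place votes: C 7, A 9, B 0, E 8, D 10.
B is ranked last by the fewest voters, so B wins.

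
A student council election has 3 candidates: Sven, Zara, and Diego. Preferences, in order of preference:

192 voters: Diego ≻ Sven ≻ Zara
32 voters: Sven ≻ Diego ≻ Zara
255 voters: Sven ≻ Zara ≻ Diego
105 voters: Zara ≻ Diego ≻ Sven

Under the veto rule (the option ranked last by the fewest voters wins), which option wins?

Sven

Last-place votes: Sven 105, Zara 224, Diego 255.
Sven is ranked last by the fewest voters, so Sven wins.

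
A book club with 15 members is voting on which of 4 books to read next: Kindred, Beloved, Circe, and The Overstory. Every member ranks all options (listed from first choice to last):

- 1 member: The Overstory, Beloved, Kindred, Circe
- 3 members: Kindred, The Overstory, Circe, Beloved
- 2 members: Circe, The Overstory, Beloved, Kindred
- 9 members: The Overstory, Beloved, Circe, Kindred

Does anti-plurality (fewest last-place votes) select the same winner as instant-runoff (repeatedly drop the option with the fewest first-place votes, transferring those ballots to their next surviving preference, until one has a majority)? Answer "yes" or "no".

yes

Anti-plurality — last-place votes: Kindred 11, Beloved 3, Circe 1, The Overstory 0. Winner: The Overstory.
Instant-runoff — R1 Kindred 3, Beloved 0, Circe 2, The Overstory 10 (The Overstory winner). Winner: The Overstory.
The two methods agree.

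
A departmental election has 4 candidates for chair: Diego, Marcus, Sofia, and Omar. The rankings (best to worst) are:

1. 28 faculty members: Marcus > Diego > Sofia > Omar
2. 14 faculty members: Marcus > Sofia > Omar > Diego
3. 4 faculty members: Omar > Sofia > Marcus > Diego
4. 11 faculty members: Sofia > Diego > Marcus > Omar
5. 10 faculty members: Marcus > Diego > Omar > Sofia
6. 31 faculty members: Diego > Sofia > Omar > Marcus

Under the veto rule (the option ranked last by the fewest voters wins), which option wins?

Sofia

Last-place votes: Diego 18, Marcus 31, Sofia 10, Omar 39.
Sofia is ranked last by the fewest voters, so Sofia wins.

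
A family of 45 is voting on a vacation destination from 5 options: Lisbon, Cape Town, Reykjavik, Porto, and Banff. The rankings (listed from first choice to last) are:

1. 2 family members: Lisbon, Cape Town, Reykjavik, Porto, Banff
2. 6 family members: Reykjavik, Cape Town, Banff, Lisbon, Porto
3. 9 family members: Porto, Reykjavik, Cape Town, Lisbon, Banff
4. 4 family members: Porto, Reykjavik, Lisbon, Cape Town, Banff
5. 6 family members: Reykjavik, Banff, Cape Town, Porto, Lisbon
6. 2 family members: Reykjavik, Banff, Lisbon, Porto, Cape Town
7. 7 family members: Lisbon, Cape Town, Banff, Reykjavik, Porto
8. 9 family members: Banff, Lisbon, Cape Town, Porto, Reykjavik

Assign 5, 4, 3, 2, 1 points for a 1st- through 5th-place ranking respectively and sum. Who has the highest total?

Lisbon: 2·5 + 6·2 + 9·2 + 4·3 + 6·1 + 2·3 + 7·5 + 9·4 = 135
Cape Town: 2·4 + 6·4 + 9·3 + 4·2 + 6·3 + 2·1 + 7·4 + 9·3 = 142
Reykjavik: 2·3 + 6·5 + 9·4 + 4·4 + 6·5 + 2·5 + 7·2 + 9·1 = 151
Porto: 2·2 + 6·1 + 9·5 + 4·5 + 6·2 + 2·2 + 7·1 + 9·2 = 116
Banff: 2·1 + 6·3 + 9·1 + 4·1 + 6·4 + 2·4 + 7·3 + 9·5 = 131
Reykjavik has the highest Borda score (151).

Reykjavik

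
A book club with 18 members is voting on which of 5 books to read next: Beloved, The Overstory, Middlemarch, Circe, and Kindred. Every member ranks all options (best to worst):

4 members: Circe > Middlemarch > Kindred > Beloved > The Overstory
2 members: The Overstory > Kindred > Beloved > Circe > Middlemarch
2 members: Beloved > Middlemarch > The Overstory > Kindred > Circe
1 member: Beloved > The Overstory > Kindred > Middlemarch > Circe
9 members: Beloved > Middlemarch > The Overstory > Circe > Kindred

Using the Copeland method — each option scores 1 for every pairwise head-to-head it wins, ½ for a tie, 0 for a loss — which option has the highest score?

Beloved

Beloved: beats The Overstory, Middlemarch, Circe, and Kindred → score 4.
The Overstory: beats Circe and Kindred; loses to Beloved and Middlemarch → score 2.
Middlemarch: beats The Overstory, Circe, and Kindred; loses to Beloved → score 3.
Circe: beats Kindred; loses to Beloved, The Overstory, and Middlemarch → score 1.
Kindred: loses to Beloved, The Overstory, Middlemarch, and Circe → score 0.
Beloved has the best pairwise record.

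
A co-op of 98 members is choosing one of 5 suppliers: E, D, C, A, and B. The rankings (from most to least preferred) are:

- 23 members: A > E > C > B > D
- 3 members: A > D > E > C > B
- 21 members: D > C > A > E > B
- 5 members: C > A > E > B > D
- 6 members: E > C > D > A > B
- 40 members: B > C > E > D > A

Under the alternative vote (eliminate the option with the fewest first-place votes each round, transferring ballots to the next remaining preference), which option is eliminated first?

C

Round 1: E 6, D 21, C 5, A 26, B 40. Eliminate C.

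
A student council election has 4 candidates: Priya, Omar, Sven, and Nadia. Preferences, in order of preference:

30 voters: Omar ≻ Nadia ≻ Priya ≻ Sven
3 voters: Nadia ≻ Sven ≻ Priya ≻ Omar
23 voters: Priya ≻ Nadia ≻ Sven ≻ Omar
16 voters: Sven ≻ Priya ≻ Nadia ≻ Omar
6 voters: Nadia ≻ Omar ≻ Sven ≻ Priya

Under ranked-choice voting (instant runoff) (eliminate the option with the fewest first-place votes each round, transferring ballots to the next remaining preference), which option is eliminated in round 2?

Sven

Round 1: Priya 23, Omar 30, Sven 16, Nadia 9. Eliminate Nadia.
Round 2: Priya 23, Omar 36, Sven 19. Eliminate Sven.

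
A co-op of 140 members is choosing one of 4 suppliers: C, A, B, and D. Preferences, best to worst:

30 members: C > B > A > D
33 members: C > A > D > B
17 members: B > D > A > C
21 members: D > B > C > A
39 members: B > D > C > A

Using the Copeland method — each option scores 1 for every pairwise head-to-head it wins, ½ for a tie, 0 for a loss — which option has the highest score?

C: beats A; loses to B and D → score 1.
A: loses to C, B, and D → score 0.
B: beats C, A, and D → score 3.
D: beats C and A; loses to B → score 2.
B has the best pairwise record.

B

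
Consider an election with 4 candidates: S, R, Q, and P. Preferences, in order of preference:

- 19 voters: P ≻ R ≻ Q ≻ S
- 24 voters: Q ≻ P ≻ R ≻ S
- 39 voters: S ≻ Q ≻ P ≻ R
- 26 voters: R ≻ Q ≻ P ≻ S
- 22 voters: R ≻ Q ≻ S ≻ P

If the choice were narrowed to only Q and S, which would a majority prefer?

Voters preferring Q to S: 91; preferring S to Q: 39.
Q wins the head-to-head.

Q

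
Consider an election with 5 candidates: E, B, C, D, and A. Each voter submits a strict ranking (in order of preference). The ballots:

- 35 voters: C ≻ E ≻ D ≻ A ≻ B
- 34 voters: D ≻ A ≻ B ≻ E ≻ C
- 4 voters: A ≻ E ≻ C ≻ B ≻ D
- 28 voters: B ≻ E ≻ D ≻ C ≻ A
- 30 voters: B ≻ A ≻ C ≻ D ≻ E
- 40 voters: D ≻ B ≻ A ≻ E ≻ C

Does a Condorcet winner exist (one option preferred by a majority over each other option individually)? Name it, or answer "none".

D

D vs E: 104–67 for D.
D vs B: 109–62 for D.
D vs C: 102–69 for D.
D vs A: 137–34 for D.
D beats every other option head-to-head.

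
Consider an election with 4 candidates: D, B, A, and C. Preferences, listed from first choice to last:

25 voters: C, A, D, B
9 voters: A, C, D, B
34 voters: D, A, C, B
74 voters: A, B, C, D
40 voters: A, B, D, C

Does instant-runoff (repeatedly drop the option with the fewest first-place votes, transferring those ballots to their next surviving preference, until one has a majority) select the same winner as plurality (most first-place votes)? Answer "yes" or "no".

Instant-runoff — R1 D 34, B 0, A 123, C 25 (A winner). Winner: A.
Plurality — first-place votes: D 34, B 0, A 123, C 25. Winner: A.
The two methods agree.

yes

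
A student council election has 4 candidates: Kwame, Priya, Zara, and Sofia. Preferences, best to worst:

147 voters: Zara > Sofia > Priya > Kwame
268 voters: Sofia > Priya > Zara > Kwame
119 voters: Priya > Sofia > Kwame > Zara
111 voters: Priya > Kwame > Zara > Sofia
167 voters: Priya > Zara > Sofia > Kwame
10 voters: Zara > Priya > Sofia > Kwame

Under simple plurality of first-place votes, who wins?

Priya

First-place votes: Kwame 0, Priya 397, Zara 157, Sofia 268.
Priya has the most first-place votes.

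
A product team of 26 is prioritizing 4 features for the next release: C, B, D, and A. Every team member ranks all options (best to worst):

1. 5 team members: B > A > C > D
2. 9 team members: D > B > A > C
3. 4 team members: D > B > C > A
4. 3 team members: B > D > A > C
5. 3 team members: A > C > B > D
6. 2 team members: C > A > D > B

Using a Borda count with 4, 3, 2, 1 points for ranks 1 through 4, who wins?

B

C: 5·2 + 9·1 + 4·2 + 3·1 + 3·3 + 2·4 = 47
B: 5·4 + 9·3 + 4·3 + 3·4 + 3·2 + 2·1 = 79
D: 5·1 + 9·4 + 4·4 + 3·3 + 3·1 + 2·2 = 73
A: 5·3 + 9·2 + 4·1 + 3·2 + 3·4 + 2·3 = 61
B has the highest Borda score (79).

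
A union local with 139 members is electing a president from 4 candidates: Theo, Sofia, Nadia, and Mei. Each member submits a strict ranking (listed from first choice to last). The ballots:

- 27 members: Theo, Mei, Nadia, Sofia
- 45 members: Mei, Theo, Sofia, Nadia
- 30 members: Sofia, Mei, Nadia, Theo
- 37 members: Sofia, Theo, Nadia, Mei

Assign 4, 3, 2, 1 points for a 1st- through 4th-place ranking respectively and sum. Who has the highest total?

Theo: 27·4 + 45·3 + 30·1 + 37·3 = 384
Sofia: 27·1 + 45·2 + 30·4 + 37·4 = 385
Nadia: 27·2 + 45·1 + 30·2 + 37·2 = 233
Mei: 27·3 + 45·4 + 30·3 + 37·1 = 388
Mei has the highest Borda score (388).

Mei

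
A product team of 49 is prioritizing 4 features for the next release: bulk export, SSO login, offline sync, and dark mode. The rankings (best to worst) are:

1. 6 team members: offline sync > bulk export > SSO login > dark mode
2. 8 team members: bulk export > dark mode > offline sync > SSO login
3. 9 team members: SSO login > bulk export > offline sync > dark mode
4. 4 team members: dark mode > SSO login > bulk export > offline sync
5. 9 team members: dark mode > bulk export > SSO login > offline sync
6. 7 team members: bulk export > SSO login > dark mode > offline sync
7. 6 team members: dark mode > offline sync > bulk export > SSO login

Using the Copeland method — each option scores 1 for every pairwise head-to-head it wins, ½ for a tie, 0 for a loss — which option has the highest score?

bulk export

bulk export: beats SSO login, offline sync, and dark mode → score 3.
SSO login: beats offline sync; loses to bulk export and dark mode → score 1.
offline sync: loses to bulk export, SSO login, and dark mode → score 0.
dark mode: beats SSO login and offline sync; loses to bulk export → score 2.
bulk export has the best pairwise record.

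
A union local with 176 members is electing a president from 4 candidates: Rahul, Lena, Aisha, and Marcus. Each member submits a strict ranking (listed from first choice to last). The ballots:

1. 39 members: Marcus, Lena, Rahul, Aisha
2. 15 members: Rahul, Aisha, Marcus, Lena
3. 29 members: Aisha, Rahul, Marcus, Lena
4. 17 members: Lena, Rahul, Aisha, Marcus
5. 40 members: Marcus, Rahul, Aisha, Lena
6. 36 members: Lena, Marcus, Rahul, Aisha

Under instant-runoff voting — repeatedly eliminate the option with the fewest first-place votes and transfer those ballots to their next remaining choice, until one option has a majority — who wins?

Marcus

Round 1: Rahul 15, Lena 53, Aisha 29, Marcus 79. Eliminate Rahul.
Round 2: Lena 53, Aisha 44, Marcus 79. Eliminate Aisha.
Round 3: Lena 53, Marcus 123. Marcus has a majority.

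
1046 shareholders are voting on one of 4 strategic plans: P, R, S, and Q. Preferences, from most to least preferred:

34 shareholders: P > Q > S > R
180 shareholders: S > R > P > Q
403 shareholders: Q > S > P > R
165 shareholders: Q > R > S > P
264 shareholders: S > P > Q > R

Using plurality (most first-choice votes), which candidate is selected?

First-place votes: P 34, R 0, S 444, Q 568.
Q has the most first-place votes.

Q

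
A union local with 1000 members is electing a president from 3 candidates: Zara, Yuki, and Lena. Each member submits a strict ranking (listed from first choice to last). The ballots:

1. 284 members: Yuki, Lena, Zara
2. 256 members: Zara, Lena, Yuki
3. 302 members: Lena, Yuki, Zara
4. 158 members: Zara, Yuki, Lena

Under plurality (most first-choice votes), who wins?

Zara

First-place votes: Zara 414, Yuki 284, Lena 302.
Zara has the most first-place votes.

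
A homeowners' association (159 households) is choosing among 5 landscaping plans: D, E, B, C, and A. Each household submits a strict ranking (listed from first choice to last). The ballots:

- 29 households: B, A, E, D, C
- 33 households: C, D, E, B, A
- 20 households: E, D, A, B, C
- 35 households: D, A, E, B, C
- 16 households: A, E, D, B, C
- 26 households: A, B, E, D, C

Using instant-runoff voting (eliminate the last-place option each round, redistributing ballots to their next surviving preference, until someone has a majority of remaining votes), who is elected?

D

Round 1: D 35, E 20, B 29, C 33, A 42. Eliminate E.
Round 2: D 55, B 29, C 33, A 42. Eliminate B.
Round 3: D 55, C 33, A 71. Eliminate C.
Round 4: D 88, A 71. D has a majority.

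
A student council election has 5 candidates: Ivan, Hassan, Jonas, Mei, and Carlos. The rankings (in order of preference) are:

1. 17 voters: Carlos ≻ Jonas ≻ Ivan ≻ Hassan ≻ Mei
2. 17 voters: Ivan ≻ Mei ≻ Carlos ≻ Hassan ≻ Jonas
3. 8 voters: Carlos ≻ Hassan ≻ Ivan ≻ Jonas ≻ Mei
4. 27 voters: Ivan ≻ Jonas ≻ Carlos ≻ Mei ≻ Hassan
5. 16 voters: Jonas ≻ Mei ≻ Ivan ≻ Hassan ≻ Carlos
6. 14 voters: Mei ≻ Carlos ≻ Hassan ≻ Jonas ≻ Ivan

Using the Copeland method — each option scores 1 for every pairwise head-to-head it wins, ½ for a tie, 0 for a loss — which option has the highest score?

Ivan: beats Hassan, Jonas, Mei, and Carlos → score 4.
Hassan: loses to Ivan, Jonas, Mei, and Carlos → score 0.
Jonas: beats Hassan and Mei; loses to Ivan and Carlos → score 2.
Mei: beats Hassan; loses to Ivan, Jonas, and Carlos → score 1.
Carlos: beats Hassan, Jonas, and Mei; loses to Ivan → score 3.
Ivan has the best pairwise record.

Ivan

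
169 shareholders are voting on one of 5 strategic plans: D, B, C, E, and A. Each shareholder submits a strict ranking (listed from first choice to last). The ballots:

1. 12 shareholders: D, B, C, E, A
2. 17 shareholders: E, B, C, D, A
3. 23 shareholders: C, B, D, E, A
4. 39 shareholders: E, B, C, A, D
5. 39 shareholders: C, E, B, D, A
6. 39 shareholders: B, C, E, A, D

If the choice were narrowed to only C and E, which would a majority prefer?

Voters preferring C to E: 113; preferring E to C: 56.
C wins the head-to-head.

C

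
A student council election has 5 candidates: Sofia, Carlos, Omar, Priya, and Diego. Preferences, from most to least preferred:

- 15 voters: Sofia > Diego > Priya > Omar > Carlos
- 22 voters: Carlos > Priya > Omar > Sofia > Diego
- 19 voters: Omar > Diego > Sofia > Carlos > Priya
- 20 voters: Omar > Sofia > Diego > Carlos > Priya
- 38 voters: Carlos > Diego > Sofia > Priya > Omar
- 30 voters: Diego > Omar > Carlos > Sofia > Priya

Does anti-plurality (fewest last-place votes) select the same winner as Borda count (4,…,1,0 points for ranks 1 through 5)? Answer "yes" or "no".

Anti-plurality — last-place votes: Sofia 0, Carlos 15, Omar 38, Priya 69, Diego 22. Winner: Sofia.
Borda — scores: Sofia 286, Carlos 339, Omar 305, Priya 134, Diego 376. Winner: Diego.
The two methods disagree.

no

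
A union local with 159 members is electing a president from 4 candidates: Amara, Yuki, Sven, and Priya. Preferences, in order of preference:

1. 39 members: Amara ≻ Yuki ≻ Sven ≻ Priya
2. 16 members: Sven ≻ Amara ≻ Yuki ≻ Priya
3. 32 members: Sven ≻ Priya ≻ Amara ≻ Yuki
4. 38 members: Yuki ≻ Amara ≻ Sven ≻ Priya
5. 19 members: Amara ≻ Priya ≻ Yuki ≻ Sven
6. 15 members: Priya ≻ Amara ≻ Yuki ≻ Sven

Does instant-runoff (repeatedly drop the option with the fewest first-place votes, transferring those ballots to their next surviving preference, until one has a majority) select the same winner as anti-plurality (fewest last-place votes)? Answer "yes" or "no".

Instant-runoff — R1 Amara 58, Yuki 38, Sven 48, Priya 15 (Priya out); R2 Amara 73, Yuki 38, Sven 48 (Yuki out); R3 Amara 111, Sven 48 (Amara winner). Winner: Amara.
Anti-plurality — last-place votes: Amara 0, Yuki 32, Sven 34, Priya 93. Winner: Amara.
The two methods agree.

yes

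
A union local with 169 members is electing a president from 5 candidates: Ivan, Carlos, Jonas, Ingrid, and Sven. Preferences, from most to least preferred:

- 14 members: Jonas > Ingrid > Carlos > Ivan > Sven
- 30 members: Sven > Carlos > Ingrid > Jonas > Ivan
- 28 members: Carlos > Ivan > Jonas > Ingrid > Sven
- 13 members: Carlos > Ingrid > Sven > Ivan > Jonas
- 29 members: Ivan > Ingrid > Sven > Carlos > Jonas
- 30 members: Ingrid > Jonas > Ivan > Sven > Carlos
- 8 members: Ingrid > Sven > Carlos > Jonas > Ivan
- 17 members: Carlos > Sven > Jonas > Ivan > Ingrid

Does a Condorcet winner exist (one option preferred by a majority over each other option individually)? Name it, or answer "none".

none

Checking pairwise contests:
Carlos beats Ivan 110–59.
Sven beats Carlos 97–72.
Carlos beats Jonas 125–44.
Carlos beats Ingrid 88–81.
Ivan beats Sven 101–68.
Every option loses at least one head-to-head, so there is no Condorcet winner.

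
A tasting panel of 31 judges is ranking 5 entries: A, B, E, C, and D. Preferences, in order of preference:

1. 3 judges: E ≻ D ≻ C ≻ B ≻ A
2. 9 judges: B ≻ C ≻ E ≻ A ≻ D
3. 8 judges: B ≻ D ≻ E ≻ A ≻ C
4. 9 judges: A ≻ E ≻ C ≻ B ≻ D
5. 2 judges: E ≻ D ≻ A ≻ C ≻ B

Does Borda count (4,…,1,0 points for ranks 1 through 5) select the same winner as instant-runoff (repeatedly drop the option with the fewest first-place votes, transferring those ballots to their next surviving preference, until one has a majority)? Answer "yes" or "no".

Borda — scores: A 57, B 80, E 81, C 53, D 39. Winner: E.
Instant-runoff — R1 A 9, B 17, E 5, C 0, D 0 (B winner). Winner: B.
The two methods disagree.

no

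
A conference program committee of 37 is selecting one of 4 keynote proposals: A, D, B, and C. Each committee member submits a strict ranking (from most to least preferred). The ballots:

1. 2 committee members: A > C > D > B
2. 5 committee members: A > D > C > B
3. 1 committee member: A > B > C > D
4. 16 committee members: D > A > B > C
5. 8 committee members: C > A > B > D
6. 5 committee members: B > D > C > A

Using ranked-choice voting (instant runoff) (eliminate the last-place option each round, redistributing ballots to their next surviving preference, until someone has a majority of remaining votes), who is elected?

Round 1: A 8, D 16, B 5, C 8. Eliminate B.
Round 2: A 8, D 21, C 8. D has a majority.

D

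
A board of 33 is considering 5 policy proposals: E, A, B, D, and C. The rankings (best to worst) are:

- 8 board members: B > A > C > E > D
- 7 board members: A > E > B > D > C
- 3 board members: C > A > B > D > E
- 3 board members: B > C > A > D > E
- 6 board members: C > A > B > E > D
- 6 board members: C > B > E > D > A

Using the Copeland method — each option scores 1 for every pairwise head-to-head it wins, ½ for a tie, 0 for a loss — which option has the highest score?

E: beats D; loses to A, B, and C → score 1.
A: beats E and D; loses to B and C → score 2.
B: beats E, A, D, and C → score 4.
D: loses to E, A, B, and C → score 0.
C: beats E, A, and D; loses to B → score 3.
B has the best pairwise record.

B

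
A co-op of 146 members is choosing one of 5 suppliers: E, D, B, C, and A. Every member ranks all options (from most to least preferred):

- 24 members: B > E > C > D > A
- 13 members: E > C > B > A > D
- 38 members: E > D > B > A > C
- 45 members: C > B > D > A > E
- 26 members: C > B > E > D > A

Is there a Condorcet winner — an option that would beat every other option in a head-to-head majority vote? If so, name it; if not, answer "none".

none

Checking pairwise contests:
B beats E 95–51.
E beats D 101–45.
C beats B 84–62.
E beats C 75–71.
E beats A 101–45.
Every option loses at least one head-to-head, so there is no Condorcet winner.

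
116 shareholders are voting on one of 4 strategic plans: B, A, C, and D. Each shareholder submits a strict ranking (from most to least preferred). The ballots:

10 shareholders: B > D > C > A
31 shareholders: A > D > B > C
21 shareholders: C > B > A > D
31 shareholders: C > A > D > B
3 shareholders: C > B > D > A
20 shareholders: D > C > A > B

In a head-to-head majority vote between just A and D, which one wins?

Voters preferring A to D: 83; preferring D to A: 33.
A wins the head-to-head.

A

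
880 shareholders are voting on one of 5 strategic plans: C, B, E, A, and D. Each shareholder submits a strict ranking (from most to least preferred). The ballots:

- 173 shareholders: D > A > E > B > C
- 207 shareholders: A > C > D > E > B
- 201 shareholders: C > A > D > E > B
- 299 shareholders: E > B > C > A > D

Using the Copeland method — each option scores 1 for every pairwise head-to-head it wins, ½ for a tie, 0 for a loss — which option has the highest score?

C: beats A and D; loses to B and E → score 2.
B: beats C; loses to E, A, and D → score 1.
E: beats C and B; loses to A and D → score 2.
A: beats B, E, and D; loses to C → score 3.
D: beats B and E; loses to C and A → score 2.
A has the best pairwise record.

A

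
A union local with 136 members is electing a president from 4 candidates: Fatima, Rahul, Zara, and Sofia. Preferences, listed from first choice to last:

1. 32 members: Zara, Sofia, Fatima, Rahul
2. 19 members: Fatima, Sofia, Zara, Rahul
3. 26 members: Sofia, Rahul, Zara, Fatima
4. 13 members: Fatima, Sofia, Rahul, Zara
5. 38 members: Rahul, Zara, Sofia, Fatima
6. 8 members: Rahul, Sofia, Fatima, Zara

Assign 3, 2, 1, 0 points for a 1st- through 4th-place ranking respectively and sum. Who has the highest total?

Fatima: 32·1 + 19·3 + 26·0 + 13·3 + 38·0 + 8·1 = 136
Rahul: 32·0 + 19·0 + 26·2 + 13·1 + 38·3 + 8·3 = 203
Zara: 32·3 + 19·1 + 26·1 + 13·0 + 38·2 + 8·0 = 217
Sofia: 32·2 + 19·2 + 26·3 + 13·2 + 38·1 + 8·2 = 260
Sofia has the highest Borda score (260).

Sofia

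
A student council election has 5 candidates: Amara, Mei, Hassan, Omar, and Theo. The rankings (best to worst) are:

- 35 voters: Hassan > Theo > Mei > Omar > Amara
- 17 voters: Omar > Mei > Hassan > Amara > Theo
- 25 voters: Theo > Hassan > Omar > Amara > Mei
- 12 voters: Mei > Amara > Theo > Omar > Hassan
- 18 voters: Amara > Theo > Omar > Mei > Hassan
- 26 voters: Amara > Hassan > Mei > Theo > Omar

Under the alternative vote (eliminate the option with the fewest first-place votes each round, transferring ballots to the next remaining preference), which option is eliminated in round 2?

Omar

Round 1: Amara 44, Mei 12, Hassan 35, Omar 17, Theo 25. Eliminate Mei.
Round 2: Amara 56, Hassan 35, Omar 17, Theo 25. Eliminate Omar.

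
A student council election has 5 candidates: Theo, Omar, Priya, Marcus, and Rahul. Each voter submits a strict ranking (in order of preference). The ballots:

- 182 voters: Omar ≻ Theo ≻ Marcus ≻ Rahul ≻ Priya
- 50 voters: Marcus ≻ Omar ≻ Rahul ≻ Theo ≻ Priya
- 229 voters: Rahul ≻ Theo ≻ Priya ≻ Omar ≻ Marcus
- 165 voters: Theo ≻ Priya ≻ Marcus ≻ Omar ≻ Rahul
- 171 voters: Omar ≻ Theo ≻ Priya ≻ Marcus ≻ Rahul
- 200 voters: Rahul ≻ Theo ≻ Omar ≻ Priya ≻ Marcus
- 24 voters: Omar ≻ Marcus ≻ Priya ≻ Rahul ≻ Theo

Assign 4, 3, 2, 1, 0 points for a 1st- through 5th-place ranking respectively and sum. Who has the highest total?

Theo: 182·3 + 50·1 + 229·3 + 165·4 + 171·3 + 200·3 + 24·0 = 3056
Omar: 182·4 + 50·3 + 229·1 + 165·1 + 171·4 + 200·2 + 24·4 = 2452
Priya: 182·0 + 50·0 + 229·2 + 165·3 + 171·2 + 200·1 + 24·2 = 1543
Marcus: 182·2 + 50·4 + 229·0 + 165·2 + 171·1 + 200·0 + 24·3 = 1137
Rahul: 182·1 + 50·2 + 229·4 + 165·0 + 171·0 + 200·4 + 24·1 = 2022
Theo has the highest Borda score (3056).

Theo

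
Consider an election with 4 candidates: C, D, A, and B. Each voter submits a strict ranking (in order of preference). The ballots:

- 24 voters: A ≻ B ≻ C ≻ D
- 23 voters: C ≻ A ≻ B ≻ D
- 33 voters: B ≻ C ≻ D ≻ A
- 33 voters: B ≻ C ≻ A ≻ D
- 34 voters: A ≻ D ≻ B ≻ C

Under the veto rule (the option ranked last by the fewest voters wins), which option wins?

Last-place votes: C 34, D 80, A 33, B 0.
B is ranked last by the fewest voters, so B wins.

B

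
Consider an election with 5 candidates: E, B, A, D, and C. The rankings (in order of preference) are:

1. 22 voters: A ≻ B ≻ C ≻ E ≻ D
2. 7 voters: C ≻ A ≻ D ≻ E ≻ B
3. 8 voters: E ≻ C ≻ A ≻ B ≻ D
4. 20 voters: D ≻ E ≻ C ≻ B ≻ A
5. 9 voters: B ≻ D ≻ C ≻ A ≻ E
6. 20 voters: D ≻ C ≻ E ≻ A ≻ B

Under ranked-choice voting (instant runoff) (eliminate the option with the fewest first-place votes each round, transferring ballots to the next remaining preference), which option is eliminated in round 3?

Round 1: E 8, B 9, A 22, D 40, C 7. Eliminate C.
Round 2: E 8, B 9, A 29, D 40. Eliminate E.
Round 3: B 9, A 37, D 40. Eliminate B.

B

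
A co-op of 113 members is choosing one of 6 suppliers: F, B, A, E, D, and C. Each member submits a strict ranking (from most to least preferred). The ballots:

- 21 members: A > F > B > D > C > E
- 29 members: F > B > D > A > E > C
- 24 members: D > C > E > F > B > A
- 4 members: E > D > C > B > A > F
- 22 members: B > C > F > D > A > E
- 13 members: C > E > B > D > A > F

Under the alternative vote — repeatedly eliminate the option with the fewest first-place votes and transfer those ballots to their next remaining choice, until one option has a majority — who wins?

F

Round 1: F 29, B 22, A 21, E 4, D 24, C 13. Eliminate E.
Round 2: F 29, B 22, A 21, D 28, C 13. Eliminate C.
Round 3: F 29, B 35, A 21, D 28. Eliminate A.
Round 4: F 50, B 35, D 28. Eliminate D.
Round 5: F 74, B 39. F has a majority.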